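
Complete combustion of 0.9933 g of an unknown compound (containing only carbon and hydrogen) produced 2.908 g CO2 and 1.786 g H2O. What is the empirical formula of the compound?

mol C = 2.908 / 44.01 = 0.06608; mass C = 0.06608 × 12.01 = 0.7936 g
mol H = 2 × (1.786 / 18.02) = 0.1982; mass H = 0.1982 × 1.008 = 0.1998 g
Ratios (÷ 0.06608): C 1.000, H 3.000
→ CH3

CH3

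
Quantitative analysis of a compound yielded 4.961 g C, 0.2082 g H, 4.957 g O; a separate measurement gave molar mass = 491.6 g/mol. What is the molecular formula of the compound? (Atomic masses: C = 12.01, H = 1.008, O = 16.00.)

C20H10O15

Moles — C: 4.961 / 12.01 = 0.4131 mol; H: 0.2082 / 1.008 = 0.2065 mol; O: 4.957 / 16.00 = 0.3098 mol
Ratios (÷ 0.2065): C 2.000, H 1.000, O 1.500
Multiply by 2: C 4.00, H 2.00, O 3.00 → C4H2O3
Empirical-formula mass = 98.06 g/mol
n = 491.6 / 98.06 = 5.01 ≈ 5
Molecular formula = (C4H2O3)×5 = C20H10O15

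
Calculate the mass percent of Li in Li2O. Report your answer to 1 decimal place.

46.5%

Molar mass = 2(6.94) + 1(16.00) = 29.880 g/mol
Mass of Li per mole = 2 × 6.94 = 13.880 g
% Li = 13.880 / 29.880 × 100 = 46.5%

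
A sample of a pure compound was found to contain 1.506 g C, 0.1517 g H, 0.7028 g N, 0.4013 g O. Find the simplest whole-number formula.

C: 1.506 g ÷ 12.01 g/mol = 0.1254 mol
H: 0.1517 g ÷ 1.008 g/mol = 0.1505 mol
N: 0.7028 g ÷ 14.01 g/mol = 0.05016 mol
O: 0.4013 g ÷ 16.00 g/mol = 0.02508 mol
Smallest is O at 0.02508 mol; normalising gives C 5.000, H 6.000, N 2.000, O 1.000
Ratio ≈ 5:6:2:1, so the empirical formula is C5H6N2O

C5H6N2O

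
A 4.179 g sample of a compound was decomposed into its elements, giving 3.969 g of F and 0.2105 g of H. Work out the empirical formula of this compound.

Moles — F: 3.969 / 19.00 = 0.2089 mol; H: 0.2105 / 1.008 = 0.2088 mol
Ratios (÷ 0.2088): F 1.000, H 1.000
≈ 1:1 → FH

FH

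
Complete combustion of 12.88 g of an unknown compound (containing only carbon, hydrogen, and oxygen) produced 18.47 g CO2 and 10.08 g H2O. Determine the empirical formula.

mol C = 18.47 / 44.01 = 0.4197; mass C = 0.4197 × 12.01 = 5.040 g
mol H = 2 × (10.08 / 18.02) = 1.119; mass H = 1.119 × 1.008 = 1.128 g
mass O = 12.88 − (6.168) = 6.712 g → mol O = 0.4195
Ratios (÷ 0.4195): C 1.000, H 2.667, O 1.000
×3: C 3.00, H 8.00, O 3.00 → C3H8O3

C3H8O3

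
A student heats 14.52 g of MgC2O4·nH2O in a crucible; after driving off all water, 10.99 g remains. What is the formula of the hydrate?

Mass of water lost = 14.52 − 10.99 = 3.53 g → 3.53 / 18.02 = 0.1959 mol H2O
Molar mass of MgC2O4 = 112.33 g/mol → mol MgC2O4 = 10.99 / 112.33 = 0.09784
n = 0.1959 / 0.09784 = 2.00 ≈ 2 → MgC2O4·2H2O

MgC2O4·2H2O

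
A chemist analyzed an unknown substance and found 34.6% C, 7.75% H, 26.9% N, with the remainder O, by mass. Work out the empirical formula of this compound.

Assume 100 g: 34.6 g C, 7.75 g H, 26.9 g N, 30.75 g O.
n(C) = 34.6/12.01 = 2.881, n(H) = 7.75/1.008 = 7.688, n(N) = 26.9/14.01 = 1.92, n(O) = 30.75/16.00 = 1.922
Ratios (÷ 1.92): C 1.500, H 4.004, N 1.000, O 1.001
Scaling by 2: C 3.00, H 8.01, N 2.00, O 2.00 → C3H8N2O2

C3H8N2O2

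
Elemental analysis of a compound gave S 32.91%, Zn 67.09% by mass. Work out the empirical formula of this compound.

Assume 100 g: 32.91 g S, 67.09 g Zn.
S: 32.91 g ÷ 32.07 g/mol = 1.026 mol
Zn: 67.09 g ÷ 65.38 g/mol = 1.026 mol
Smallest is Zn at 1.026 mol; normalising gives S 1.000, Zn 1.000
Ratio ≈ 1:1, so the empirical formula is SZn

SZn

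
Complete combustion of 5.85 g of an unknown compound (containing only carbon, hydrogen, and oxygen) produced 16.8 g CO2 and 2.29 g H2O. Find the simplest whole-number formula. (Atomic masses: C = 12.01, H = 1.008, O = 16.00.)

C6H4O

mol C = 16.8 / 44.01 = 0.3817; mass C = 0.3817 × 12.01 = 4.585 g
mol H = 2 × (2.29 / 18.02) = 0.2542; mass H = 0.2542 × 1.008 = 0.2562 g
mass O = 5.85 − (4.841) = 1.009 g → mol O = 0.06308
Divide by the smallest (0.06308 mol O): C 6.052, H 4.029, O 1.000
≈ 6:4:1 → C6H4O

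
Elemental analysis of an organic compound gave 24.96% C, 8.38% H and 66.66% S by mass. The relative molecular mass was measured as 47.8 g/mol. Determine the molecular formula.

CH4S

Assume 100 g: 24.96 g C, 8.38 g H, 66.66 g S.
C: 24.96 g ÷ 12.01 g/mol = 2.078 mol
H: 8.38 g ÷ 1.008 g/mol = 8.313 mol
S: 66.66 g ÷ 32.07 g/mol = 2.079 mol
Smallest is C at 2.078 mol; normalising gives C 1.000, H 4.000, S 1.000
Ratio ≈ 1:4:1, so the empirical formula is CH4S
Empirical-formula mass = 48.11 g/mol
n = 47.8 / 48.11 = 0.99 ≈ 1
Molecular formula = empirical formula = CH4S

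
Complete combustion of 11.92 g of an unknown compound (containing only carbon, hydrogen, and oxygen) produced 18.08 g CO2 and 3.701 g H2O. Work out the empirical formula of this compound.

mol C = 18.08 / 44.01 = 0.4108; mass C = 0.4108 × 12.01 = 4.934 g
mol H = 2 × (3.701 / 18.02) = 0.4108; mass H = 0.4108 × 1.008 = 0.4141 g
mass O = 11.92 − (5.348) = 6.572 g → mol O = 0.4108
Ratios (÷ 0.4108): C 1.000, H 1.000, O 1.000
Ratio ≈ 1:1:1, so the empirical formula is CHO

CHO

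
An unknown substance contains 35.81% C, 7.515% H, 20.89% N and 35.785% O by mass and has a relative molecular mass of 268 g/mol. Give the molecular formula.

C8H20N4O6

Assume 100 g: 35.81 g C, 7.515 g H, 20.89 g N, 35.785 g O.
n(C) = 35.81/12.01 = 2.982, n(H) = 7.515/1.008 = 7.455, n(N) = 20.89/14.01 = 1.491, n(O) = 35.785/16.00 = 2.237
Divide by the smallest (1.491 mol N): C 2.000, H 5.000, N 1.000, O 1.500
Scaling by 2: C 4.00, H 10.00, N 2.00, O 3.00 → C4H10N2O3
Empirical-formula mass = 134.14 g/mol
n = 268 / 134.14 = 2.00 ≈ 2
Molecular formula = (C4H10N2O3)×2 = C8H20N4O6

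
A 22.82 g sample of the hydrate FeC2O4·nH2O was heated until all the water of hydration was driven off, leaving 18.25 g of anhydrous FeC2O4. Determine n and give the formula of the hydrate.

FeC2O4·2H2O

Mass of water lost = 22.82 − 18.25 = 4.57 g → 4.57 / 18.02 = 0.2536 mol H2O
Molar mass of FeC2O4 = 143.87 g/mol → mol FeC2O4 = 18.25 / 143.87 = 0.1269
n = 0.2536 / 0.1269 = 2.00 ≈ 2 → FeC2O4·2H2O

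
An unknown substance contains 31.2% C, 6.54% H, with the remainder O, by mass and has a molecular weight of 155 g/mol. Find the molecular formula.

Assume 100 g: 31.2 g C, 6.54 g H, 62.26 g O.
Moles — C: 31.2 / 12.01 = 2.598 mol; H: 6.54 / 1.008 = 6.488 mol; O: 62.26 / 16.00 = 3.891 mol
Smallest is C at 2.598 mol; normalising gives C 1.000, H 2.498, O 1.498
×2: C 2.00, H 5.00, O 3.00 → C2H5O3
Empirical-formula mass = 77.06 g/mol
n = 155 / 77.06 = 2.01 ≈ 2
Molecular formula = (C2H5O3)×2 = C4H10O6

C4H10O6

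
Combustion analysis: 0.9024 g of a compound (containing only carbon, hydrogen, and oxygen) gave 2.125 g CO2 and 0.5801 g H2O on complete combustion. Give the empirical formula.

C3H4O

mol C = 2.125 / 44.01 = 0.04828; mass C = 0.04828 × 12.01 = 0.5799 g
mol H = 2 × (0.5801 / 18.02) = 0.06438; mass H = 0.06438 × 1.008 = 0.06490 g
mass O = 0.9024 − (0.6448) = 0.2576 g → mol O = 0.01610
Ratios (÷ 0.0161): C 2.999, H 3.999, O 1.000
Ratio ≈ 3:4:1, so the empirical formula is C3H4O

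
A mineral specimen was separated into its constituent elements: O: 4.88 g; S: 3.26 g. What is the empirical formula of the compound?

O: 4.88 g ÷ 16.00 g/mol = 0.305 mol
S: 3.26 g ÷ 32.07 g/mol = 0.1017 mol
Ratios (÷ 0.1017): O 3.000, S 1.000
≈ 3:1 → O3S

O3S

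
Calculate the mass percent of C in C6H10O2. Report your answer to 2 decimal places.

Molar mass = 6(12.01) + 10(1.008) + 2(16.00) = 114.140 g/mol
Mass of C per mole = 6 × 12.01 = 72.060 g
% C = 72.060 / 114.140 × 100 = 63.13%

63.13%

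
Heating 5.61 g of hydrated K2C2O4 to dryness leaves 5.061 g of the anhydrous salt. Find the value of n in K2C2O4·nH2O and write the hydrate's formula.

K2C2O4·H2O

Mass of water lost = 5.61 − 5.061 = 0.549 g → 0.549 / 18.02 = 0.03047 mol H2O
Molar mass of K2C2O4 = 166.22 g/mol → mol K2C2O4 = 5.061 / 166.22 = 0.03045
n = 0.03047 / 0.03045 = 1.00 ≈ 1 → K2C2O4·H2O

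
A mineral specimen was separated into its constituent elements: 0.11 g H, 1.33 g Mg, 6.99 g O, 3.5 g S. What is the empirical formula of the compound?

H: 0.11 g ÷ 1.008 g/mol = 0.1091 mol
Mg: 1.33 g ÷ 24.31 g/mol = 0.05471 mol
O: 6.99 g ÷ 16.00 g/mol = 0.4369 mol
S: 3.5 g ÷ 32.07 g/mol = 0.1091 mol
Smallest is Mg at 0.05471 mol; normalising gives H 1.995, Mg 1.000, O 7.985, S 1.995
→ H2MgO8S2

H2MgO8S2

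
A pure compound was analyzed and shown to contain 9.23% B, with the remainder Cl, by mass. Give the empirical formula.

BCl3

Assume 100 g: 9.23 g B, 90.77 g Cl.
n(B) = 9.23/10.81 = 0.8538, n(Cl) = 90.77/35.45 = 2.561
Smallest is B at 0.8538 mol; normalising gives B 1.000, Cl 2.999
Ratio ≈ 1:3, so the empirical formula is BCl3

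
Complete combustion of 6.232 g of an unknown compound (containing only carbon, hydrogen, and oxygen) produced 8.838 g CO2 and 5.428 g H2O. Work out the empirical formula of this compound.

CH3O

mol C = 8.838 / 44.01 = 0.2008; mass C = 0.2008 × 12.01 = 2.412 g
mol H = 2 × (5.428 / 18.02) = 0.6024; mass H = 0.6024 × 1.008 = 0.6073 g
mass O = 6.232 − (3.019) = 3.213 g → mol O = 0.2008
Smallest is O at 0.2008 mol; normalising gives C 1.000, H 3.000, O 1.000
→ CH3O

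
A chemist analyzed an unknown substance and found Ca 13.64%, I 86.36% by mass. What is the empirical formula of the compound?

Assume 100 g: 13.64 g Ca, 86.36 g I.
Moles — Ca: 13.64 / 40.08 = 0.3403 mol; I: 86.36 / 126.90 = 0.6805 mol
Divide by the smallest (0.3403 mol Ca): Ca 1.000, I 2.000
→ CaI2

CaI2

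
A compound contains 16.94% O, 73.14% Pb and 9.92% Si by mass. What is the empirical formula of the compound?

Assume 100 g: 16.94 g O, 73.14 g Pb, 9.92 g Si.
Moles — O: 16.94 / 16.00 = 1.059 mol; Pb: 73.14 / 207.2 = 0.353 mol; Si: 9.92 / 28.09 = 0.3532 mol
Ratios (÷ 0.353): O 2.999, Pb 1.000, Si 1.000
≈ 3:1:1 → O3PbSi

O3PbSi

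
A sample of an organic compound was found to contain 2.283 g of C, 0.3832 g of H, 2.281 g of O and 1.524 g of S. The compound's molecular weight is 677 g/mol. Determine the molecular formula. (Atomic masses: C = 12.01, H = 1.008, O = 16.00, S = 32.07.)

n(C) = 2.283/12.01 = 0.1901, n(H) = 0.3832/1.008 = 0.3802, n(O) = 2.281/16.00 = 0.1426, n(S) = 1.524/32.07 = 0.04752
Divide by the smallest (0.04752 mol S): C 4.000, H 8.000, O 3.000, S 1.000
→ C4H8O3S
Empirical-formula mass = 136.17 g/mol
n = 677 / 136.17 = 4.97 ≈ 5
Molecular formula = (C4H8O3S)×5 = C20H40O15S5

C20H40O15S5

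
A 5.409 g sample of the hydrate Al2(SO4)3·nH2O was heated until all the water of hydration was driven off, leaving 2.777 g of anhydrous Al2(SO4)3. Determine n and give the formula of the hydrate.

Al2(SO4)3·18H2O

Mass of water lost = 5.409 − 2.777 = 2.632 g → 2.632 / 18.02 = 0.1461 mol H2O
Molar mass of Al2(SO4)3 = 342.17 g/mol → mol Al2(SO4)3 = 2.777 / 342.17 = 0.008116
n = 0.1461 / 0.008116 = 18.00 ≈ 18 → Al2(SO4)3·18H2O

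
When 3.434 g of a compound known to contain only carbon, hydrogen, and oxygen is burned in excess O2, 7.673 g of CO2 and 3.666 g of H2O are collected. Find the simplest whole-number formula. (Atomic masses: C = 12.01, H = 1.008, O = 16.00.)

C3H7O

mol C = 7.673 / 44.01 = 0.1743; mass C = 0.1743 × 12.01 = 2.094 g
mol H = 2 × (3.666 / 18.02) = 0.4069; mass H = 0.4069 × 1.008 = 0.4101 g
mass O = 3.434 − (2.504) = 0.9300 g → mol O = 0.05812
Divide by the smallest (0.05812 mol O): C 3.000, H 7.000, O 1.000
≈ 3:7:1 → C3H7O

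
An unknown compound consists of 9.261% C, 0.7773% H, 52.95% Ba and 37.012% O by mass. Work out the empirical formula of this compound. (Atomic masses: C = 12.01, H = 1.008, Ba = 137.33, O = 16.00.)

C2H2BaO6

Assume 100 g: 9.261 g C, 0.7773 g H, 52.95 g Ba, 37.012 g O.
n(C) = 9.261/12.01 = 0.7711, n(H) = 0.7773/1.008 = 0.7711, n(Ba) = 52.95/137.33 = 0.3856, n(O) = 37.012/16.00 = 2.313
Smallest is Ba at 0.3856 mol; normalising gives C 2.000, H 2.000, Ba 1.000, O 6.000
≈ 2:2:1:6 → C2H2BaO6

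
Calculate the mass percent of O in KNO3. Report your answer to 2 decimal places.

Molar mass = 1(39.10) + 1(14.01) + 3(16.00) = 101.110 g/mol
Mass of O per mole = 3 × 16.00 = 48.000 g
% O = 48.000 / 101.110 × 100 = 47.47%

47.47%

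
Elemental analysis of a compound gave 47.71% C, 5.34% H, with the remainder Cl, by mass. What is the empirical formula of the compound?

Assume 100 g: 47.71 g C, 5.34 g H, 46.95 g Cl.
Moles — C: 47.71 / 12.01 = 3.973 mol; H: 5.34 / 1.008 = 5.298 mol; Cl: 46.95 / 35.45 = 1.324 mol
Ratios (÷ 1.324): C 2.999, H 4.000, Cl 1.000
≈ 3:4:1 → C3H4Cl

C3H4Cl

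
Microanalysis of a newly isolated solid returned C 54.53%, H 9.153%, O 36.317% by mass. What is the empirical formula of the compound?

C2H4O

Assume 100 g: 54.53 g C, 9.153 g H, 36.317 g O.
n(C) = 54.53/12.01 = 4.54, n(H) = 9.153/1.008 = 9.08, n(O) = 36.317/16.00 = 2.27
Divide by the smallest (2.27 mol O): C 2.000, H 4.000, O 1.000
Ratio ≈ 2:4:1, so the empirical formula is C2H4O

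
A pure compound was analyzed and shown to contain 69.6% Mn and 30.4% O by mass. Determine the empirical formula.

Assume 100 g: 69.6 g Mn, 30.4 g O.
Moles — Mn: 69.6 / 54.94 = 1.267 mol; O: 30.4 / 16.00 = 1.9 mol
Smallest is Mn at 1.267 mol; normalising gives Mn 1.000, O 1.500
Multiply by 2: Mn 2.00, O 3.00 → Mn2O3

Mn2O3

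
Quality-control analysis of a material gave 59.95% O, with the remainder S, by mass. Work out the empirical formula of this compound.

O3S

Assume 100 g: 59.95 g O, 40.05 g S.
n(O) = 59.95/16.00 = 3.747, n(S) = 40.05/32.07 = 1.249
Divide by the smallest (1.249 mol S): O 3.000, S 1.000
Ratio ≈ 3:1, so the empirical formula is O3S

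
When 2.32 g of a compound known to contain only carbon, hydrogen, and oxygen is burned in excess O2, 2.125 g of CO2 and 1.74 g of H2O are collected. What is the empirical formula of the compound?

CH4O2

mol C = 2.125 / 44.01 = 0.04828; mass C = 0.04828 × 12.01 = 0.5799 g
mol H = 2 × (1.74 / 18.02) = 0.1931; mass H = 0.1931 × 1.008 = 0.1947 g
mass O = 2.32 − (0.7746) = 1.545 g → mol O = 0.09659
Divide by the smallest (0.04828 mol C): C 1.000, H 4.000, O 2.000
→ CH4O2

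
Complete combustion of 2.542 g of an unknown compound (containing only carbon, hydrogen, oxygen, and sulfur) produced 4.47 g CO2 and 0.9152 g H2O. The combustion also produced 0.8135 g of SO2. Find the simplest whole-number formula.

mol C = 4.47 / 44.01 = 0.1016; mass C = 0.1016 × 12.01 = 1.220 g
mol H = 2 × (0.9152 / 18.02) = 0.1016; mass H = 0.1016 × 1.008 = 0.1024 g
mol S = 0.8135 / 64.07 = 0.01270; mass S = 0.4072 g
mass O = 2.542 − (1.729) = 0.8126 g → mol O = 0.05079
Smallest is S at 0.0127 mol; normalising gives C 7.999, H 8.000, O 4.000, S 1.000
Ratio ≈ 8:8:4:1, so the empirical formula is C8H8O4S

C8H8O4S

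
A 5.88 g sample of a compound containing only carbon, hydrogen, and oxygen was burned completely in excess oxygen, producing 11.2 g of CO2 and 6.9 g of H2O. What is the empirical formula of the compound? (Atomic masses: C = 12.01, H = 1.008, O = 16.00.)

mol C = 11.2 / 44.01 = 0.2545; mass C = 0.2545 × 12.01 = 3.056 g
mol H = 2 × (6.9 / 18.02) = 0.7658; mass H = 0.7658 × 1.008 = 0.7719 g
mass O = 5.88 − (3.828) = 2.052 g → mol O = 0.1282
Smallest is O at 0.1282 mol; normalising gives C 1.985, H 5.972, O 1.000
≈ 2:6:1 → C2H6O

C2H6O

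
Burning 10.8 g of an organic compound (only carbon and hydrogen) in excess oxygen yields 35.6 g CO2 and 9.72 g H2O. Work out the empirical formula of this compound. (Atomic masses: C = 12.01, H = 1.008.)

C3H4

mol C = 35.6 / 44.01 = 0.8089; mass C = 0.8089 × 12.01 = 9.715 g
mol H = 2 × (9.72 / 18.02) = 1.079; mass H = 1.079 × 1.008 = 1.087 g
Divide by the smallest (0.8089 mol C): C 1.000, H 1.334
Multiply by 3: C 3.00, H 4.00 → C3H4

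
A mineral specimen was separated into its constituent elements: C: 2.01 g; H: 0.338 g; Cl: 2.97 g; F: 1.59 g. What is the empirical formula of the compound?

C2H4ClF

n(C) = 2.01/12.01 = 0.1674, n(H) = 0.338/1.008 = 0.3353, n(Cl) = 2.97/35.45 = 0.08378, n(F) = 1.59/19.00 = 0.08368
Divide by the smallest (0.08368 mol F): C 2.000, H 4.007, Cl 1.001, F 1.000
≈ 2:4:1:1 → C2H4ClF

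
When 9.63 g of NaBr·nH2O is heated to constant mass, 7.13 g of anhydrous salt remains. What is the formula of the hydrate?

NaBr·2H2O

Mass of water lost = 9.63 − 7.13 = 2.5 g → 2.5 / 18.02 = 0.1387 mol H2O
Molar mass of NaBr = 102.89 g/mol → mol NaBr = 7.13 / 102.89 = 0.0693
n = 0.1387 / 0.0693 = 2.00 ≈ 2 → NaBr·2H2O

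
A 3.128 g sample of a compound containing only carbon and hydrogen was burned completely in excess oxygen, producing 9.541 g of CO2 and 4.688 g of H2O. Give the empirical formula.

mol C = 9.541 / 44.01 = 0.2168; mass C = 0.2168 × 12.01 = 2.604 g
mol H = 2 × (4.688 / 18.02) = 0.5203; mass H = 0.5203 × 1.008 = 0.5245 g
Ratios (÷ 0.2168): C 1.000, H 2.400
×5: C 5.00, H 12.00 → C5H12

C5H12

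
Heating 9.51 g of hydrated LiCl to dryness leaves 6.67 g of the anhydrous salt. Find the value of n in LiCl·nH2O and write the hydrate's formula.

Mass of water lost = 9.51 − 6.67 = 2.84 g → 2.84 / 18.02 = 0.1576 mol H2O
Molar mass of LiCl = 42.39 g/mol → mol LiCl = 6.67 / 42.39 = 0.1573
n = 0.1576 / 0.1573 = 1.00 ≈ 1 → LiCl·H2O

LiCl·H2O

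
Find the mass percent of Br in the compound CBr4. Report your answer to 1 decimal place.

Molar mass = 1(12.01) + 4(79.90) = 331.610 g/mol
Mass of Br per mole = 4 × 79.90 = 319.600 g
% Br = 319.600 / 331.610 × 100 = 96.4%

96.4%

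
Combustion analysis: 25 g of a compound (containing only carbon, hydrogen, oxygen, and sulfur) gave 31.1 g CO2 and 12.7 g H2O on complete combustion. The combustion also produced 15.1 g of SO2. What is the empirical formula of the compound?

mol C = 31.1 / 44.01 = 0.7067; mass C = 0.7067 × 12.01 = 8.487 g
mol H = 2 × (12.7 / 18.02) = 1.410; mass H = 1.410 × 1.008 = 1.421 g
mol S = 15.1 / 64.07 = 0.2357; mass S = 7.558 g
mass O = 25 − (17.47) = 7.534 g → mol O = 0.4709
Ratios (÷ 0.2357): C 2.998, H 5.981, O 1.998, S 1.000
→ C3H6O2S

C3H6O2S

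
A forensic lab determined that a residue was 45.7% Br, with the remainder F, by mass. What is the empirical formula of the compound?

BrF5

Assume 100 g: 45.7 g Br, 54.3 g F.
Br: 45.7 g ÷ 79.90 g/mol = 0.572 mol
F: 54.3 g ÷ 19.00 g/mol = 2.858 mol
Smallest is Br at 0.572 mol; normalising gives Br 1.000, F 4.997
≈ 1:5 → BrF5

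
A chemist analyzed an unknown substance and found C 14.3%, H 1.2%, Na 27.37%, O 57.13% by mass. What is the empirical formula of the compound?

Assume 100 g: 14.3 g C, 1.2 g H, 27.37 g Na, 57.13 g O.
n(C) = 14.3/12.01 = 1.191, n(H) = 1.2/1.008 = 1.19, n(Na) = 27.37/22.99 = 1.191, n(O) = 57.13/16.00 = 3.571
Ratios (÷ 1.19): C 1.000, H 1.000, Na 1.000, O 2.999
≈ 1:1:1:3 → CHNaO3

CHNaO3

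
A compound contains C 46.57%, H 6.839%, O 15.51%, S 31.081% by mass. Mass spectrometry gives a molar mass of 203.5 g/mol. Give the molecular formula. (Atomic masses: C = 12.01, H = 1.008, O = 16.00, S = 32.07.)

Assume 100 g: 46.57 g C, 6.839 g H, 15.51 g O, 31.081 g S.
n(C) = 46.57/12.01 = 3.878, n(H) = 6.839/1.008 = 6.785, n(O) = 15.51/16.00 = 0.9694, n(S) = 31.081/32.07 = 0.9692
Ratios (÷ 0.9692): C 4.001, H 7.001, O 1.000, S 1.000
Ratio ≈ 4:7:1:1, so the empirical formula is C4H7OS
Empirical-formula mass = 103.17 g/mol
n = 203.5 / 103.17 = 1.97 ≈ 2
Molecular formula = (C4H7OS)×2 = C8H14O2S2

C8H14O2S2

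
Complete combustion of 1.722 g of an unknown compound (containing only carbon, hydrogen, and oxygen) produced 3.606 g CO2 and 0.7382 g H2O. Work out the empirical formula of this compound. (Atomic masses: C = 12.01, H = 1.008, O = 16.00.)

C2H2O

mol C = 3.606 / 44.01 = 0.08194; mass C = 0.08194 × 12.01 = 0.9841 g
mol H = 2 × (0.7382 / 18.02) = 0.08193; mass H = 0.08193 × 1.008 = 0.08259 g
mass O = 1.722 − (1.067) = 0.6554 g → mol O = 0.04096
Ratios (÷ 0.04096): C 2.000, H 2.000, O 1.000
Ratio ≈ 2:2:1, so the empirical formula is C2H2O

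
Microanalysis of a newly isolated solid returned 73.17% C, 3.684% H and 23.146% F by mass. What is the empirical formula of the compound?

Assume 100 g: 73.17 g C, 3.684 g H, 23.146 g F.
n(C) = 73.17/12.01 = 6.092, n(H) = 3.684/1.008 = 3.655, n(F) = 23.146/19.00 = 1.218
Ratios (÷ 1.218): C 5.001, H 3.000, F 1.000
≈ 5:3:1 → C5H3F

C5H3F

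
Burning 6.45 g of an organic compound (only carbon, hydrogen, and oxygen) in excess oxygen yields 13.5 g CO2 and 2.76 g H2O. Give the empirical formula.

mol C = 13.5 / 44.01 = 0.3067; mass C = 0.3067 × 12.01 = 3.684 g
mol H = 2 × (2.76 / 18.02) = 0.3063; mass H = 0.3063 × 1.008 = 0.3088 g
mass O = 6.45 − (3.993) = 2.457 g → mol O = 0.1536
Divide by the smallest (0.1536 mol O): C 1.997, H 1.995, O 1.000
Ratio ≈ 2:2:1, so the empirical formula is C2H2O

C2H2O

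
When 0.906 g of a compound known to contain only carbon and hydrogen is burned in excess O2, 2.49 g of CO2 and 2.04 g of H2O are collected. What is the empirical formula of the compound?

CH4

mol C = 2.49 / 44.01 = 0.05658; mass C = 0.05658 × 12.01 = 0.6795 g
mol H = 2 × (2.04 / 18.02) = 0.2264; mass H = 0.2264 × 1.008 = 0.2282 g
Ratios (÷ 0.05658): C 1.000, H 4.002
Ratio ≈ 1:4, so the empirical formula is CH4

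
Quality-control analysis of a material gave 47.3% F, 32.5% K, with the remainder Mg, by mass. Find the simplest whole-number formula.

Assume 100 g: 47.3 g F, 32.5 g K, 20.2 g Mg.
n(F) = 47.3/19.00 = 2.489, n(K) = 32.5/39.10 = 0.8312, n(Mg) = 20.2/24.31 = 0.8309
Smallest is Mg at 0.8309 mol; normalising gives F 2.996, K 1.000, Mg 1.000
≈ 3:1:1 → F3KMg

F3KMg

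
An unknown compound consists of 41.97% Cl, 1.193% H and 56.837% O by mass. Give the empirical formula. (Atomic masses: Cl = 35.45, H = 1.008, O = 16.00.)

ClHO3

Assume 100 g: 41.97 g Cl, 1.193 g H, 56.837 g O.
Cl: 41.97 g ÷ 35.45 g/mol = 1.184 mol
H: 1.193 g ÷ 1.008 g/mol = 1.184 mol
O: 56.837 g ÷ 16.00 g/mol = 3.552 mol
Divide by the smallest (1.184 mol H): Cl 1.000, H 1.000, O 3.001
≈ 1:1:3 → ClHO3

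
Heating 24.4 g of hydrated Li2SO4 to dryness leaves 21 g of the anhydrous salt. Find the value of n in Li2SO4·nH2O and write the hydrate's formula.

Mass of water lost = 24.4 − 21 = 3.4 g → 3.4 / 18.02 = 0.1887 mol H2O
Molar mass of Li2SO4 = 109.95 g/mol → mol Li2SO4 = 21 / 109.95 = 0.191
n = 0.1887 / 0.191 = 0.99 ≈ 1 → Li2SO4·H2O

Li2SO4·H2O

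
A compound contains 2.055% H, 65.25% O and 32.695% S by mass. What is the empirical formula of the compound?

Assume 100 g: 2.055 g H, 65.25 g O, 32.695 g S.
Moles — H: 2.055 / 1.008 = 2.039 mol; O: 65.25 / 16.00 = 4.078 mol; S: 32.695 / 32.07 = 1.019 mol
Smallest is S at 1.019 mol; normalising gives H 2.000, O 4.000, S 1.000
→ H2O4S

H2O4S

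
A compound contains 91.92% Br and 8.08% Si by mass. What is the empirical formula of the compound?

Br4Si

Assume 100 g: 91.92 g Br, 8.08 g Si.
n(Br) = 91.92/79.90 = 1.15, n(Si) = 8.08/28.09 = 0.2876
Divide by the smallest (0.2876 mol Si): Br 3.999, Si 1.000
→ Br4Si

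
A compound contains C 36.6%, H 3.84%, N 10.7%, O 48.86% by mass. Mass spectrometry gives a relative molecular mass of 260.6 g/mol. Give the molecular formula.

Assume 100 g: 36.6 g C, 3.84 g H, 10.7 g N, 48.86 g O.
Moles — C: 36.6 / 12.01 = 3.047 mol; H: 3.84 / 1.008 = 3.81 mol; N: 10.7 / 14.01 = 0.7637 mol; O: 48.86 / 16.00 = 3.054 mol
Smallest is N at 0.7637 mol; normalising gives C 3.990, H 4.988, N 1.000, O 3.998
≈ 4:5:1:4 → C4H5NO4
Empirical-formula mass = 131.09 g/mol
n = 260.6 / 131.09 = 1.99 ≈ 2
Molecular formula = (C4H5NO4)×2 = C8H10N2O8

C8H10N2O8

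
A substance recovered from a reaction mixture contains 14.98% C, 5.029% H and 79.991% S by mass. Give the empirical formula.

Assume 100 g: 14.98 g C, 5.029 g H, 79.991 g S.
C: 14.98 g ÷ 12.01 g/mol = 1.247 mol
H: 5.029 g ÷ 1.008 g/mol = 4.989 mol
S: 79.991 g ÷ 32.07 g/mol = 2.494 mol
Smallest is C at 1.247 mol; normalising gives C 1.000, H 4.000, S 2.000
Ratio ≈ 1:4:2, so the empirical formula is CH4S2

CH4S2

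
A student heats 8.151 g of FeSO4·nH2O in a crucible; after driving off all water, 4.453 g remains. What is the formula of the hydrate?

FeSO4·7H2O

Mass of water lost = 8.151 − 4.453 = 3.698 g → 3.698 / 18.02 = 0.2052 mol H2O
Molar mass of FeSO4 = 151.92 g/mol → mol FeSO4 = 4.453 / 151.92 = 0.02931
n = 0.2052 / 0.02931 = 7.00 ≈ 7 → FeSO4·7H2O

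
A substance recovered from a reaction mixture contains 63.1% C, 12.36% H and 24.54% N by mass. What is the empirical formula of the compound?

C3H7N

Assume 100 g: 63.1 g C, 12.36 g H, 24.54 g N.
Moles — C: 63.1 / 12.01 = 5.254 mol; H: 12.36 / 1.008 = 12.26 mol; N: 24.54 / 14.01 = 1.752 mol
Smallest is N at 1.752 mol; normalising gives C 3.000, H 7.000, N 1.000
Ratio ≈ 3:7:1, so the empirical formula is C3H7N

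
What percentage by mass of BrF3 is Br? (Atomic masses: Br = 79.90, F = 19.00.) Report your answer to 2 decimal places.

Molar mass = 1(79.90) + 3(19.00) = 136.900 g/mol
Mass of Br per mole = 1 × 79.90 = 79.900 g
% Br = 79.900 / 136.900 × 100 = 58.36%

58.36%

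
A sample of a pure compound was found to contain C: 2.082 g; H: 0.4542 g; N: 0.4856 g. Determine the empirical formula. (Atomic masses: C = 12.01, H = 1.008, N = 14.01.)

Moles — C: 2.082 / 12.01 = 0.1734 mol; H: 0.4542 / 1.008 = 0.4506 mol; N: 0.4856 / 14.01 = 0.03466 mol
Smallest is N at 0.03466 mol; normalising gives C 5.001, H 13.000, N 1.000
Ratio ≈ 5:13:1, so the empirical formula is C5H13N

C5H13N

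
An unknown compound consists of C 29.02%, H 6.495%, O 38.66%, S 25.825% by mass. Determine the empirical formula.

C3H8O3S

Assume 100 g: 29.02 g C, 6.495 g H, 38.66 g O, 25.825 g S.
n(C) = 29.02/12.01 = 2.416, n(H) = 6.495/1.008 = 6.443, n(O) = 38.66/16.00 = 2.416, n(S) = 25.825/32.07 = 0.8053
Smallest is S at 0.8053 mol; normalising gives C 3.001, H 8.002, O 3.001, S 1.000
→ C3H8O3S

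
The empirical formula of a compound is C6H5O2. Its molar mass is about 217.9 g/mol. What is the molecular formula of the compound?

Empirical-formula mass = 109.10 g/mol
n = 217.9 / 109.10 = 2.00 ≈ 2
Molecular formula = (C6H5O2)2 = C12H10O4

C12H10O4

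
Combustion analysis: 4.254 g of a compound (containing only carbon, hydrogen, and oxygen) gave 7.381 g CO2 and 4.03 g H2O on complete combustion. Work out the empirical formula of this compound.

mol C = 7.381 / 44.01 = 0.1677; mass C = 0.1677 × 12.01 = 2.014 g
mol H = 2 × (4.03 / 18.02) = 0.4473; mass H = 0.4473 × 1.008 = 0.4509 g
mass O = 4.254 − (2.465) = 1.789 g → mol O = 0.1118
Smallest is O at 0.1118 mol; normalising gives C 1.500, H 4.000, O 1.000
Scaling by 2: C 3.00, H 8.00, O 2.00 → C3H8O2

C3H8O2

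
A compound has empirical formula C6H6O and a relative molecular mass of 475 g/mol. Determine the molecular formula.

C30H30O5

Empirical-formula mass = 94.11 g/mol
n = 475 / 94.11 = 5.05 ≈ 5
Molecular formula = (C6H6O)5 = C30H30O5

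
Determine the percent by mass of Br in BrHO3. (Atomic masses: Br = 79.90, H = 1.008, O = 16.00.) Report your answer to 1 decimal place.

Molar mass = 1(79.90) + 1(1.008) + 3(16.00) = 128.908 g/mol
Mass of Br per mole = 1 × 79.90 = 79.900 g
% Br = 79.900 / 128.908 × 100 = 62.0%

62.0%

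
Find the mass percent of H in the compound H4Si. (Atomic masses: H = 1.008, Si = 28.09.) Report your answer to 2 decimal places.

12.55%

Molar mass = 4(1.008) + 1(28.09) = 32.122 g/mol
Mass of H per mole = 4 × 1.008 = 4.032 g
% H = 4.032 / 32.122 × 100 = 12.55%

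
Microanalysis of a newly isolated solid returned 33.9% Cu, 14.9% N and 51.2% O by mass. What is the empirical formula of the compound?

Assume 100 g: 33.9 g Cu, 14.9 g N, 51.2 g O.
Cu: 33.9 g ÷ 63.55 g/mol = 0.5334 mol
N: 14.9 g ÷ 14.01 g/mol = 1.064 mol
O: 51.2 g ÷ 16.00 g/mol = 3.2 mol
Divide by the smallest (0.5334 mol Cu): Cu 1.000, N 1.994, O 5.999
Ratio ≈ 1:2:6, so the empirical formula is CuN2O6

CuN2O6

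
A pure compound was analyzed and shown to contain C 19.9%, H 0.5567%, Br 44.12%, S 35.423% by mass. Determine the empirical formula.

C3HBrS2

Assume 100 g: 19.9 g C, 0.5567 g H, 44.12 g Br, 35.423 g S.
C: 19.9 g ÷ 12.01 g/mol = 1.657 mol
H: 0.5567 g ÷ 1.008 g/mol = 0.5523 mol
Br: 44.12 g ÷ 79.90 g/mol = 0.5522 mol
S: 35.423 g ÷ 32.07 g/mol = 1.105 mol
Ratios (÷ 0.5522): C 3.001, H 1.000, Br 1.000, S 2.000
≈ 3:1:1:2 → C3HBrS2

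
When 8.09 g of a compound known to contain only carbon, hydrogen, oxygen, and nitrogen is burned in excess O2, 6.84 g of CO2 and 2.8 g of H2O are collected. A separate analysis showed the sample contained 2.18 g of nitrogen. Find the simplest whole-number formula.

C2H4N2O3

mol C = 6.84 / 44.01 = 0.1554; mass C = 0.1554 × 12.01 = 1.867 g
mol H = 2 × (2.8 / 18.02) = 0.3108; mass H = 0.3108 × 1.008 = 0.3133 g
mol N = 2.18 / 14.01 = 0.1556
mass O = 8.09 − (4.360) = 3.730 g → mol O = 0.2331
Ratios (÷ 0.1554): C 1.000, H 2.000, N 1.001, O 1.500
Multiply by 2: C 2.00, H 4.00, N 2.00, O 3.00 → C2H4N2O3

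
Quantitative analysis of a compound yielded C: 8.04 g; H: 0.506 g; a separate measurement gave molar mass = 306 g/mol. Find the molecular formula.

C24H18

Moles — C: 8.04 / 12.01 = 0.6694 mol; H: 0.506 / 1.008 = 0.502 mol
Divide by the smallest (0.502 mol H): C 1.334, H 1.000
Scaling by 3: C 4.00, H 3.00 → C4H3
Empirical-formula mass = 51.06 g/mol
n = 306 / 51.06 = 5.99 ≈ 6
Molecular formula = (C4H3)×6 = C24H18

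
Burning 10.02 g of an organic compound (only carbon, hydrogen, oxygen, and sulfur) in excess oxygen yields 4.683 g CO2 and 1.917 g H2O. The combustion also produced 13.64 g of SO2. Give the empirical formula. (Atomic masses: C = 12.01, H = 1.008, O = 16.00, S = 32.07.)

CH2OS2

mol C = 4.683 / 44.01 = 0.1064; mass C = 0.1064 × 12.01 = 1.278 g
mol H = 2 × (1.917 / 18.02) = 0.2128; mass H = 0.2128 × 1.008 = 0.2145 g
mol S = 13.64 / 64.07 = 0.2129; mass S = 6.827 g
mass O = 10.02 − (8.320) = 1.700 g → mol O = 0.1063
Ratios (÷ 0.1063): C 1.001, H 2.002, O 1.000, S 2.004
Ratio ≈ 1:2:1:2, so the empirical formula is CH2OS2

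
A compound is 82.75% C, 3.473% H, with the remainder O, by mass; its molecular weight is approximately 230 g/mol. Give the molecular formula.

C16H8O2

Assume 100 g: 82.75 g C, 3.473 g H, 13.777 g O.
n(C) = 82.75/12.01 = 6.89, n(H) = 3.473/1.008 = 3.445, n(O) = 13.777/16.00 = 0.8611
Ratios (÷ 0.8611): C 8.002, H 4.001, O 1.000
Ratio ≈ 8:4:1, so the empirical formula is C8H4O
Empirical-formula mass = 116.11 g/mol
n = 230 / 116.11 = 1.98 ≈ 2
Molecular formula = (C8H4O)×2 = C16H8O2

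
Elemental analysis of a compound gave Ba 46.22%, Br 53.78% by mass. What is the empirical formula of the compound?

Assume 100 g: 46.22 g Ba, 53.78 g Br.
n(Ba) = 46.22/137.33 = 0.3366, n(Br) = 53.78/79.90 = 0.6731
Divide by the smallest (0.3366 mol Ba): Ba 1.000, Br 2.000
≈ 1:2 → BaBr2

BaBr2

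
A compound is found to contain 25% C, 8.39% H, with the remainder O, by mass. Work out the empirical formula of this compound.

Assume 100 g: 25 g C, 8.39 g H, 66.61 g O.
C: 25 g ÷ 12.01 g/mol = 2.082 mol
H: 8.39 g ÷ 1.008 g/mol = 8.323 mol
O: 66.61 g ÷ 16.00 g/mol = 4.163 mol
Ratios (÷ 2.082): C 1.000, H 3.999, O 2.000
Ratio ≈ 1:4:2, so the empirical formula is CH4O2

CH4O2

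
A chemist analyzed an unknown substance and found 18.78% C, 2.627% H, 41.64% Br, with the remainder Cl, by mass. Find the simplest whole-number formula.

C3H5BrCl2

Assume 100 g: 18.78 g C, 2.627 g H, 41.64 g Br, 36.953 g Cl.
C: 18.78 g ÷ 12.01 g/mol = 1.564 mol
H: 2.627 g ÷ 1.008 g/mol = 2.606 mol
Br: 41.64 g ÷ 79.90 g/mol = 0.5212 mol
Cl: 36.953 g ÷ 35.45 g/mol = 1.042 mol
Ratios (÷ 0.5212): C 3.000, H 5.001, Br 1.000, Cl 2.000
→ C3H5BrCl2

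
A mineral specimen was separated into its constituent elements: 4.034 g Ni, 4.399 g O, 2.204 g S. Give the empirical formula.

NiO4S

Ni: 4.034 g ÷ 58.69 g/mol = 0.06873 mol
O: 4.399 g ÷ 16.00 g/mol = 0.2749 mol
S: 2.204 g ÷ 32.07 g/mol = 0.06872 mol
Smallest is S at 0.06872 mol; normalising gives Ni 1.000, O 4.001, S 1.000
≈ 1:4:1 → NiO4S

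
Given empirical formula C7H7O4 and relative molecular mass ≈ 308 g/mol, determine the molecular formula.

C14H14O8

Empirical-formula mass = 155.13 g/mol
n = 308 / 155.13 = 1.99 ≈ 2
Molecular formula = (C7H7O4)2 = C14H14O8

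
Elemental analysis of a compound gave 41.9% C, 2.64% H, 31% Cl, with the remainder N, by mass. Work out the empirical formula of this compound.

Assume 100 g: 41.9 g C, 2.64 g H, 31 g Cl, 24.46 g N.
n(C) = 41.9/12.01 = 3.489, n(H) = 2.64/1.008 = 2.619, n(Cl) = 31/35.45 = 0.8745, n(N) = 24.46/14.01 = 1.746
Ratios (÷ 0.8745): C 3.990, H 2.995, Cl 1.000, N 1.997
→ C4H3ClN2

C4H3ClN2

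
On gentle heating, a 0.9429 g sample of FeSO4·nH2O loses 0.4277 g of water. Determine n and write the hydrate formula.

Mass of anhydrous FeSO4 = 0.9429 − 0.4277 = 0.5152 g
mol H2O = 0.4277 / 18.02 = 0.02373
Molar mass of FeSO4 = 151.92 g/mol → mol FeSO4 = 0.5152 / 151.92 = 0.003391
n = 0.02373 / 0.003391 = 7.00 ≈ 7 → FeSO4·7H2O

FeSO4·7H2O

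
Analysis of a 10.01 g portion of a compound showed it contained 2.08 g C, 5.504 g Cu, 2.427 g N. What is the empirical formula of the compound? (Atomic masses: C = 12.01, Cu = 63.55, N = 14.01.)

C2CuN2

n(C) = 2.08/12.01 = 0.1732, n(Cu) = 5.504/63.55 = 0.08661, n(N) = 2.427/14.01 = 0.1732
Smallest is Cu at 0.08661 mol; normalising gives C 2.000, Cu 1.000, N 2.000
→ C2CuN2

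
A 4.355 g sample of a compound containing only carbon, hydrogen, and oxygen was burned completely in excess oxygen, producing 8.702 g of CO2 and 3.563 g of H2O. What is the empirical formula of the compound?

mol C = 8.702 / 44.01 = 0.1977; mass C = 0.1977 × 12.01 = 2.375 g
mol H = 2 × (3.563 / 18.02) = 0.3954; mass H = 0.3954 × 1.008 = 0.3986 g
mass O = 4.355 − (2.773) = 1.582 g → mol O = 0.09885
Ratios (÷ 0.09885): C 2.000, H 4.000, O 1.000
≈ 2:4:1 → C2H4O

C2H4O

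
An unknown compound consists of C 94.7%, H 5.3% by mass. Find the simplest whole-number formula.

C3H2

Assume 100 g: 94.7 g C, 5.3 g H.
n(C) = 94.7/12.01 = 7.885, n(H) = 5.3/1.008 = 5.258
Ratios (÷ 5.258): C 1.500, H 1.000
Multiply by 2: C 3.00, H 2.00 → C3H2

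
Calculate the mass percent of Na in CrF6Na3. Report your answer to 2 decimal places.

Molar mass = 1(52.00) + 6(19.00) + 3(22.99) = 234.970 g/mol
Mass of Na per mole = 3 × 22.99 = 68.970 g
% Na = 68.970 / 234.970 × 100 = 29.35%

29.35%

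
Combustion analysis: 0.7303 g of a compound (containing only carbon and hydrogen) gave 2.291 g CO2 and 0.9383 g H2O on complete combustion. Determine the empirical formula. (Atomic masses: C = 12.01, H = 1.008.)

mol C = 2.291 / 44.01 = 0.05206; mass C = 0.05206 × 12.01 = 0.6252 g
mol H = 2 × (0.9383 / 18.02) = 0.1041; mass H = 0.1041 × 1.008 = 0.1050 g
Ratios (÷ 0.05206): C 1.000, H 2.001
→ CH2

CH2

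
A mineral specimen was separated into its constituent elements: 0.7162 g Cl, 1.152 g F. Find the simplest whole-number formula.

Cl: 0.7162 g ÷ 35.45 g/mol = 0.0202 mol
F: 1.152 g ÷ 19.00 g/mol = 0.06063 mol
Ratios (÷ 0.0202): Cl 1.000, F 3.001
≈ 1:3 → ClF3

ClF3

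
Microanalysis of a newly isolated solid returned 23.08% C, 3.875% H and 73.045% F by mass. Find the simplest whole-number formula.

Assume 100 g: 23.08 g C, 3.875 g H, 73.045 g F.
n(C) = 23.08/12.01 = 1.922, n(H) = 3.875/1.008 = 3.844, n(F) = 73.045/19.00 = 3.844
Divide by the smallest (1.922 mol C): C 1.000, H 2.000, F 2.001
→ CH2F2

CH2F2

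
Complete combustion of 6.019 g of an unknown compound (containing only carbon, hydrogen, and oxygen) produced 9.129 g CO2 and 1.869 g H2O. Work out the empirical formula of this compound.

CHO

mol C = 9.129 / 44.01 = 0.2074; mass C = 0.2074 × 12.01 = 2.491 g
mol H = 2 × (1.869 / 18.02) = 0.2074; mass H = 0.2074 × 1.008 = 0.2091 g
mass O = 6.019 − (2.700) = 3.319 g → mol O = 0.2074
Ratios (÷ 0.2074): C 1.000, H 1.000, O 1.000
→ CHO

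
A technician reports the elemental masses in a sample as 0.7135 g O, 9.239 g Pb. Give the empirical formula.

n(O) = 0.7135/16.00 = 0.04459, n(Pb) = 9.239/207.2 = 0.04459
Ratios (÷ 0.04459): O 1.000, Pb 1.000
≈ 1:1 → OPb

OPb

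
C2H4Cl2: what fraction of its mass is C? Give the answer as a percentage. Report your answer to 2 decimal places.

24.27%

Molar mass = 2(12.01) + 4(1.008) + 2(35.45) = 98.952 g/mol
Mass of C per mole = 2 × 12.01 = 24.020 g
% C = 24.020 / 98.952 × 100 = 24.27%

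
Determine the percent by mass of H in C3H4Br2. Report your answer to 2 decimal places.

2.02%

Molar mass = 3(12.01) + 4(1.008) + 2(79.90) = 199.862 g/mol
Mass of H per mole = 4 × 1.008 = 4.032 g
% H = 4.032 / 199.862 × 100 = 2.02%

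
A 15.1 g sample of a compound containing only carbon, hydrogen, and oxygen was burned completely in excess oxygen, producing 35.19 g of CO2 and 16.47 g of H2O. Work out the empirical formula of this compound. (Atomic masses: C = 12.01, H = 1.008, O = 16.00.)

C7H16O2

mol C = 35.19 / 44.01 = 0.7996; mass C = 0.7996 × 12.01 = 9.603 g
mol H = 2 × (16.47 / 18.02) = 1.828; mass H = 1.828 × 1.008 = 1.843 g
mass O = 15.1 − (11.45) = 3.654 g → mol O = 0.2284
Smallest is O at 0.2284 mol; normalising gives C 3.501, H 8.004, O 1.000
Scaling by 2: C 7.00, H 16.01, O 2.00 → C7H16O2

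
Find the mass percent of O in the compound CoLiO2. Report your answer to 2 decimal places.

Molar mass = 1(58.93) + 1(6.94) + 2(16.00) = 97.870 g/mol
Mass of O per mole = 2 × 16.00 = 32.000 g
% O = 32.000 / 97.870 × 100 = 32.70%

32.70%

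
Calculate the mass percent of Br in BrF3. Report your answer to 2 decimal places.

58.36%

Molar mass = 1(79.90) + 3(19.00) = 136.900 g/mol
Mass of Br per mole = 1 × 79.90 = 79.900 g
% Br = 79.900 / 136.900 × 100 = 58.36%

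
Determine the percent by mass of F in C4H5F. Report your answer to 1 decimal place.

Molar mass = 4(12.01) + 5(1.008) + 1(19.00) = 72.080 g/mol
Mass of F per mole = 1 × 19.00 = 19.000 g
% F = 19.000 / 72.080 × 100 = 26.4%

26.4%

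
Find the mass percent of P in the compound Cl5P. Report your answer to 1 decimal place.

14.9%

Molar mass = 5(35.45) + 1(30.97) = 208.220 g/mol
Mass of P per mole = 1 × 30.97 = 30.970 g
% P = 30.970 / 208.220 × 100 = 14.9%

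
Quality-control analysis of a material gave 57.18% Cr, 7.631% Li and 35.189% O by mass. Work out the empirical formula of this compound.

Assume 100 g: 57.18 g Cr, 7.631 g Li, 35.189 g O.
Moles — Cr: 57.18 / 52.00 = 1.1 mol; Li: 7.631 / 6.94 = 1.1 mol; O: 35.189 / 16.00 = 2.199 mol
Smallest is Li at 1.1 mol; normalising gives Cr 1.000, Li 1.000, O 2.000
Ratio ≈ 1:1:2, so the empirical formula is CrLiO2

CrLiO2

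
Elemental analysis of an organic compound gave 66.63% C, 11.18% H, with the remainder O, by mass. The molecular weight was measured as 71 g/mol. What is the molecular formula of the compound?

Assume 100 g: 66.63 g C, 11.18 g H, 22.19 g O.
Moles — C: 66.63 / 12.01 = 5.548 mol; H: 11.18 / 1.008 = 11.09 mol; O: 22.19 / 16.00 = 1.387 mol
Divide by the smallest (1.387 mol O): C 4.000, H 7.997, O 1.000
Ratio ≈ 4:8:1, so the empirical formula is C4H8O
Empirical-formula mass = 72.10 g/mol
n = 71 / 72.10 = 0.98 ≈ 1
Molecular formula = empirical formula = C4H8O

C4H8O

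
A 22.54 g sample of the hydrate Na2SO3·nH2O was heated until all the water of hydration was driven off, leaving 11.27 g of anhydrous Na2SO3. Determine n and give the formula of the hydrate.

Na2SO3·7H2O

Mass of water lost = 22.54 − 11.27 = 11.27 g → 11.27 / 18.02 = 0.6254 mol H2O
Molar mass of Na2SO3 = 126.05 g/mol → mol Na2SO3 = 11.27 / 126.05 = 0.08941
n = 0.6254 / 0.08941 = 7.00 ≈ 7 → Na2SO3·7H2O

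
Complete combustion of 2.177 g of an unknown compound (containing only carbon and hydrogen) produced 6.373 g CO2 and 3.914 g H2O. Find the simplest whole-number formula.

CH3

mol C = 6.373 / 44.01 = 0.1448; mass C = 0.1448 × 12.01 = 1.739 g
mol H = 2 × (3.914 / 18.02) = 0.4344; mass H = 0.4344 × 1.008 = 0.4379 g
Smallest is C at 0.1448 mol; normalising gives C 1.000, H 3.000
→ CH3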